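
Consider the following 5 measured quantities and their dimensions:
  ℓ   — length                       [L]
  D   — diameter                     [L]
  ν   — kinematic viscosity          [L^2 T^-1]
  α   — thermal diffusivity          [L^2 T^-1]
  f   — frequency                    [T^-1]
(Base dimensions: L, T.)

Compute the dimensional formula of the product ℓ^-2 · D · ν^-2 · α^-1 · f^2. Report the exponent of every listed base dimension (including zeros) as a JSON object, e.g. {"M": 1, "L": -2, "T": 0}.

{"L": -7, "T": 1}

Dimensional matrix (L×T by ℓ×D×ν×α×f):
  L: [ 1  1  2  2  0]
  T: [ 0  0 -1 -1 -1]
  [L]: (-2)·1+(1)·1+(-2)·2+(-1)·2+(2)·0 = -7
  [T]: (-2)·0+(1)·0+(-2)·-1+(-1)·-1+(2)·-1 = 1
⇒ L^-7 T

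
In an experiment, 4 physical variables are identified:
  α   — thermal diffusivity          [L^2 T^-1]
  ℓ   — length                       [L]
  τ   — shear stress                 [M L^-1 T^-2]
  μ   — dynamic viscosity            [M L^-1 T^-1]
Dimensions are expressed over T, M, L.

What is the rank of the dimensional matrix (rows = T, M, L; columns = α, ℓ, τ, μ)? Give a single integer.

Exponent matrix [T,M,L] × [α,ℓ,τ,μ]:
  T: [-1  0 -2 -1]
  M: [ 0  0  1  1]
  L: [ 2  1 -1 -1]
Echelon form has 3 nonzero rows (pivots: α,ℓ,τ)

3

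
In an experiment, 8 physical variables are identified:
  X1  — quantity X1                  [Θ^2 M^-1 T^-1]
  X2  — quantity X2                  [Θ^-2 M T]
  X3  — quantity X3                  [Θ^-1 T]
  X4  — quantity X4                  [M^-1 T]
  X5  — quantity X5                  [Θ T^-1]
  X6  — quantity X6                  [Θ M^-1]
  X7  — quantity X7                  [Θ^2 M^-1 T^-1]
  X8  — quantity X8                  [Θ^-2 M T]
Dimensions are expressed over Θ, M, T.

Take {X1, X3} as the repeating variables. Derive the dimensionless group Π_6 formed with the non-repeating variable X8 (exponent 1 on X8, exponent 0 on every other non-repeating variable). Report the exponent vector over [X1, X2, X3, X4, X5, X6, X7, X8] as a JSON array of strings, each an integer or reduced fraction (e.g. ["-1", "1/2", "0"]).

Exponent matrix [Θ,M,T] × [X1,X2,X3,X4,X5,X6,X7,X8]:
  Θ: [ 2 -2 -1  0  1  1  2 -2]
  M: [-1  1  0 -1  0 -1 -1  1]
  T: [-1  1  1  1 -1  0 -1  1]
Row reduction gives pivot columns X1,X3; rank = 2
Pivot set = {X1,X3}, free = {X2,X4,X5,X6,X7,X8}
RREF:
  r0: [   1   -1    0    1    0    1    1   -1]
  r1: [   0    0    1    2   -1    1    0    0]
  r2: [   0    0    0    0    0    0    0    0]
Fix exponent of X8 at 1, X2 at 0, X4 at 0, X5 at 0, X6 at 0, X7 at 0; solve each RREF row for its pivot's exponent:
  r0: exp(X1) + (-1)·1 = 0 ⇒ exp(X1) = 1
  r1: exp(X3) + (0)·1 = 0 ⇒ exp(X3) = 0
Π_6 = X1 · X8

["1", "0", "0", "0", "0", "0", "0", "1"]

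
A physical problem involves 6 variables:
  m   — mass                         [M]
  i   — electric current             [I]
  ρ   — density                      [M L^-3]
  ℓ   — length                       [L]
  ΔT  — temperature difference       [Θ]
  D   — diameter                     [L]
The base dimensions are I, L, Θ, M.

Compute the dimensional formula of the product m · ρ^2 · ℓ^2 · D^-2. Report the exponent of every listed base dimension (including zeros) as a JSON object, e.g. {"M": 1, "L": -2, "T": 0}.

{"I": 0, "L": -6, "Θ": 0, "M": 3}

Dimensional matrix (I×L×Θ×M by m×i×ρ×ℓ×ΔT×D):
  I: [ 0  1  0  0  0  0]
  L: [ 0  0 -3  1  0  1]
  Θ: [ 0  0  0  0  1  0]
  M: [ 1  0  1  0  0  0]
  [I]: (1)·0+(2)·0+(2)·0+(-2)·0 = 0
  [L]: (1)·0+(2)·-3+(2)·1+(-2)·1 = -6
  [Θ]: (1)·0+(2)·0+(2)·0+(-2)·0 = 0
  [M]: (1)·1+(2)·1+(2)·0+(-2)·0 = 3
⇒ L^-6 M^3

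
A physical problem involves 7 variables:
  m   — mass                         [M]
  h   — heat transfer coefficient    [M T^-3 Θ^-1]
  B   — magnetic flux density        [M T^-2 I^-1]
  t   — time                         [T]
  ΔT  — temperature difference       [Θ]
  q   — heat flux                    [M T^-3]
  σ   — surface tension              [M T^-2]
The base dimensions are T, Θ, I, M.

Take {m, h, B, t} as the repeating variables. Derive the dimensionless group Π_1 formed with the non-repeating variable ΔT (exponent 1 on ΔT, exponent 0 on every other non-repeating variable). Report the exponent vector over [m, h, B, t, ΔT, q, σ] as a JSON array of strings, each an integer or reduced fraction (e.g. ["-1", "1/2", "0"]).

Exponent matrix [T,Θ,I,M] × [m,h,B,t,ΔT,q,σ]:
  T: [ 0 -3 -2  1  0 -3 -2]
  Θ: [ 0 -1  0  0  1  0  0]
  I: [ 0  0 -1  0  0  0  0]
  M: [ 1  1  1  0  0  1  1]
RREF → pivots at {m,h,B,t} ⇒ r = 4
Pivot set = {m,h,B,t}, free = {ΔT,q,σ}
RREF:
  r0: [   1    0    0    0    1    1    1]
  r1: [   0    1    0    0   -1    0    0]
  r2: [   0    0    1    0    0    0    0]
  r3: [   0    0    0    1   -3   -3   -2]
Fix exponent of ΔT at 1, q at 0, σ at 0; solve each RREF row for its pivot's exponent:
  r0: exp(m) + (1)·1 = 0 ⇒ exp(m) = -1
  r1: exp(h) + (-1)·1 = 0 ⇒ exp(h) = 1
  r2: exp(B) + (0)·1 = 0 ⇒ exp(B) = 0
  r3: exp(t) + (-3)·1 = 0 ⇒ exp(t) = 3
Π_1 = m^-1 · h · t^3 · ΔT

["-1", "1", "0", "3", "1", "0", "0"]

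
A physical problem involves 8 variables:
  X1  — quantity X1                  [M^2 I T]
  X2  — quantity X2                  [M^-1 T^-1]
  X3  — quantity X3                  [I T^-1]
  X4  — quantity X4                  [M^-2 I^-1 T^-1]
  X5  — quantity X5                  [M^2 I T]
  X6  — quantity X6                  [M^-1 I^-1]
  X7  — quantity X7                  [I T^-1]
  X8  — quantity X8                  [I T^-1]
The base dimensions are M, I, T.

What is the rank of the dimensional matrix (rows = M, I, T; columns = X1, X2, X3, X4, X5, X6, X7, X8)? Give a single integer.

Dimensional matrix (M×I×T by X1×X2×X3×X4×X5×X6×X7×X8):
  M: [ 2 -1  0 -2  2 -1  0  0]
  I: [ 1  0  1 -1  1 -1  1  1]
  T: [ 1 -1 -1 -1  1  0 -1 -1]
Row reduction gives pivot columns X1,X2; rank = 2

2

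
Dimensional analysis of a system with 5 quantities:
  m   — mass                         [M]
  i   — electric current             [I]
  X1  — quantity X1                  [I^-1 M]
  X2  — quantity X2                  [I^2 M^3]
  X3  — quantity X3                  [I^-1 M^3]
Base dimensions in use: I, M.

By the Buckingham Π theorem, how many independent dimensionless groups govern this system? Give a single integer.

3

Dimensional matrix (I×M by m×i×X1×X2×X3):
  I: [ 0  1 -1  2 -1]
  M: [ 1  0  1  3  3]
Row reduction gives pivot columns m,i; rank = 2
n=5, r=2 ⇒ 3 dimensionless groups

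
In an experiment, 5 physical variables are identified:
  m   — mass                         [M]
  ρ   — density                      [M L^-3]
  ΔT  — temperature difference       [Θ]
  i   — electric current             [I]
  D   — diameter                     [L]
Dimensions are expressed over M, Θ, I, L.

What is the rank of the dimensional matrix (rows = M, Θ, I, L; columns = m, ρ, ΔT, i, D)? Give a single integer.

4

Dimensional matrix (M×Θ×I×L by m×ρ×ΔT×i×D):
  M: [ 1  1  0  0  0]
  Θ: [ 0  0  1  0  0]
  I: [ 0  0  0  1  0]
  L: [ 0 -3  0  0  1]
Echelon form has 4 nonzero rows (pivots: m,ρ,ΔT,i)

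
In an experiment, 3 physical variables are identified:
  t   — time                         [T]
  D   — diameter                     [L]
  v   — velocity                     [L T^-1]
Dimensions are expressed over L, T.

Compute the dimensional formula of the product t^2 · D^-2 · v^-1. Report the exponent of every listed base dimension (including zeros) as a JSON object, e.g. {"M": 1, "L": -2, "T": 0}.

{"L": -3, "T": 3}

Dimensional matrix (L×T by t×D×v):
  L: [ 0  1  1]
  T: [ 1  0 -1]
  [L]: (2)·0+(-2)·1+(-1)·1 = -3
  [T]: (2)·1+(-2)·0+(-1)·-1 = 3
⇒ L^-3 T^3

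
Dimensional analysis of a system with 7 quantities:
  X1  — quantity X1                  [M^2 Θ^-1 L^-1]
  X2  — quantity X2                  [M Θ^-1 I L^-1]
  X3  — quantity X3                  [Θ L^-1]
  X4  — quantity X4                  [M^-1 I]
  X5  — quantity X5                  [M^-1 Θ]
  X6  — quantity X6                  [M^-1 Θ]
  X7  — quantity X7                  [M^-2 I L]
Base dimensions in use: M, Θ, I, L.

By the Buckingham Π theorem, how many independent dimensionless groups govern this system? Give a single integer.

Dimensional matrix (M×Θ×I×L by X1×X2×X3×X4×X5×X6×X7):
  M: [ 2  1  0 -1 -1 -1 -2]
  Θ: [-1 -1  1  0  1  1  0]
  I: [ 0  1  0  1  0  0  1]
  L: [-1 -1 -1  0  0  0  1]
RREF → pivots at {X1,X2,X3} ⇒ r = 3
7 vars − rank 3 = 4 Π groups

4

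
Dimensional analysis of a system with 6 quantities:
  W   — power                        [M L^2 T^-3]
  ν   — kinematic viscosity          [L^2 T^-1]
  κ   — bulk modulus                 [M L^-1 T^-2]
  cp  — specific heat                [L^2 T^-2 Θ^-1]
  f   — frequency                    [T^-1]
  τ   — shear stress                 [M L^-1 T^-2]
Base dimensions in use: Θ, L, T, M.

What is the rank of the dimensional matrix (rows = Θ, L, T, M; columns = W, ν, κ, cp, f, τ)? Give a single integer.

Exponent matrix [Θ,L,T,M] × [W,ν,κ,cp,f,τ]:
  Θ: [ 0  0  0 -1  0  0]
  L: [ 2  2 -1  2  0 -1]
  T: [-3 -1 -2 -2 -1 -2]
  M: [ 1  0  1  0  0  1]
RREF → pivots at {W,ν,κ,cp} ⇒ r = 4

4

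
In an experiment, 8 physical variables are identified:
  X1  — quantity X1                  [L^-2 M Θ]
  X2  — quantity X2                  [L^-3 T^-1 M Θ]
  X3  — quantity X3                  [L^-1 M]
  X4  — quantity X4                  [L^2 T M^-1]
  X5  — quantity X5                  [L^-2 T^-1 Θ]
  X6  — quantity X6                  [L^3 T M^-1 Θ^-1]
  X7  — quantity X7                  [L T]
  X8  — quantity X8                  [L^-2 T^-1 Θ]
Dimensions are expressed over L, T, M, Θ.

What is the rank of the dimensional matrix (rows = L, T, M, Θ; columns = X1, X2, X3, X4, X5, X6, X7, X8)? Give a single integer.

Dimensional matrix (L×T×M×Θ by X1×X2×X3×X4×X5×X6×X7×X8):
  L: [-2 -3 -1  2 -2  3  1 -2]
  T: [ 0 -1  0  1 -1  1  1 -1]
  M: [ 1  1  1 -1  0 -1  0  0]
  Θ: [ 1  1  0  0  1 -1  0  1]
RREF → pivots at {X1,X2,X3} ⇒ r = 3

3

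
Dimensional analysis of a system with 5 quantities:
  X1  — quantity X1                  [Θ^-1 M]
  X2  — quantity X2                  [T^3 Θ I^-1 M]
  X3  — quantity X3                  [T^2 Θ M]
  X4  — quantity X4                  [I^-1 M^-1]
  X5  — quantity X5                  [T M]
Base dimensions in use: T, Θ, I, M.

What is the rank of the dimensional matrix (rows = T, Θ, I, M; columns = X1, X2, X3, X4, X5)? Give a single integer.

3

Write exponents as rows T,Θ,I,M / cols X1,X2,X3,X4,X5:
  T: [ 0  3  2  0  1]
  Θ: [-1  1  1  0  0]
  I: [ 0 -1  0 -1  0]
  M: [ 1  1  1 -1  1]
Row reduction gives pivot columns X1,X2,X3; rank = 3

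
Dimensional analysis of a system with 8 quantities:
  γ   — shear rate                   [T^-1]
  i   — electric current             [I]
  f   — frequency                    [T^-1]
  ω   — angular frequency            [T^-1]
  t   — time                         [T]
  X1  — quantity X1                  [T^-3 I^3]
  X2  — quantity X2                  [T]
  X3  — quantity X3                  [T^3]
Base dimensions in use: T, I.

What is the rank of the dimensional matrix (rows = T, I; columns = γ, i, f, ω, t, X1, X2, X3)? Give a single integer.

2

Exponent matrix [T,I] × [γ,i,f,ω,t,X1,X2,X3]:
  T: [-1  0 -1 -1  1 -3  1  3]
  I: [ 0  1  0  0  0  3  0  0]
Row reduction gives pivot columns γ,i; rank = 2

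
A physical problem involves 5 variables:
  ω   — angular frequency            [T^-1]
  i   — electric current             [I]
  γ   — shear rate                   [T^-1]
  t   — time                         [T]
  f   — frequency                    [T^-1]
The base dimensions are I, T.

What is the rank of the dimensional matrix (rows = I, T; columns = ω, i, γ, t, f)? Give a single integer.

2

Dimensional matrix (I×T by ω×i×γ×t×f):
  I: [ 0  1  0  0  0]
  T: [-1  0 -1  1 -1]
RREF → pivots at {ω,i} ⇒ r = 2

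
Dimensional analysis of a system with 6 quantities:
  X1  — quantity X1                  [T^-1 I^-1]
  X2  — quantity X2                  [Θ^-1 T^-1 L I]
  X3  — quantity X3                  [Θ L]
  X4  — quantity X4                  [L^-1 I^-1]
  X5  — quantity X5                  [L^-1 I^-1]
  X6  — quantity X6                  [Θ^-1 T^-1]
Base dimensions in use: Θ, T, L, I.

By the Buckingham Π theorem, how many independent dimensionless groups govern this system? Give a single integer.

3

Write exponents as rows Θ,T,L,I / cols X1,X2,X3,X4,X5,X6:
  Θ: [ 0 -1  1  0  0 -1]
  T: [-1 -1  0  0  0 -1]
  L: [ 0  1  1 -1 -1  0]
  I: [-1  1  0 -1 -1  0]
Row reduction gives pivot columns X1,X2,X3; rank = 3
n=6, r=3 ⇒ 3 dimensionless groups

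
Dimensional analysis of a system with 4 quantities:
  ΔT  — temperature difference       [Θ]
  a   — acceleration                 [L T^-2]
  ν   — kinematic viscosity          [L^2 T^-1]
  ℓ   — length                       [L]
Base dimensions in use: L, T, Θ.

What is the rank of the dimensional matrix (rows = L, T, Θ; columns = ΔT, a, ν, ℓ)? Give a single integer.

Exponent matrix [L,T,Θ] × [ΔT,a,ν,ℓ]:
  L: [ 0  1  2  1]
  T: [ 0 -2 -1  0]
  Θ: [ 1  0  0  0]
Echelon form has 3 nonzero rows (pivots: ΔT,a,ν)

3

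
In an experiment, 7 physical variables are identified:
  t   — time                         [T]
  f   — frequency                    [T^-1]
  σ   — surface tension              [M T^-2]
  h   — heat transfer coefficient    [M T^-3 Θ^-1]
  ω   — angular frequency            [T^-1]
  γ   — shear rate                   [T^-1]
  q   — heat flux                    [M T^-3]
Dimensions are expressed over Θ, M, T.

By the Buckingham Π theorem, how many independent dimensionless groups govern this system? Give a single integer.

4

Exponent matrix [Θ,M,T] × [t,f,σ,h,ω,γ,q]:
  Θ: [ 0  0  0 -1  0  0  0]
  M: [ 0  0  1  1  0  0  1]
  T: [ 1 -1 -2 -3 -1 -1 -3]
RREF → pivots at {t,σ,h} ⇒ r = 3
Π count = n − r = 7 − 3 = 4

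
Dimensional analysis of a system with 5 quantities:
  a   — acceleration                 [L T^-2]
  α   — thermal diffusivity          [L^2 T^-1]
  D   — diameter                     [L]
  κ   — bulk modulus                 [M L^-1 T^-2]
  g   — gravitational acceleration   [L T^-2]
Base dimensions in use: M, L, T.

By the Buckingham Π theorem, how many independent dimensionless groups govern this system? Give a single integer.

Write exponents as rows M,L,T / cols a,α,D,κ,g:
  M: [ 0  0  0  1  0]
  L: [ 1  2  1 -1  1]
  T: [-2 -1  0 -2 -2]
Echelon form has 3 nonzero rows (pivots: a,α,κ)
n=5, r=3 ⇒ 2 dimensionless groups

2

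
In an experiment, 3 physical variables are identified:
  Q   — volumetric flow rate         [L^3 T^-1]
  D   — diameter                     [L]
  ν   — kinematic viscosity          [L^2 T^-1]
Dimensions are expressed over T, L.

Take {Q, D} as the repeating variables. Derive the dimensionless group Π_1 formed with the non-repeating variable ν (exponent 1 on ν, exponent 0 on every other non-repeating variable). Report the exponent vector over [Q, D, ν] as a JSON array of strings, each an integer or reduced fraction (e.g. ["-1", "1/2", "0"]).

Exponent matrix [T,L] × [Q,D,ν]:
  T: [-1  0 -1]
  L: [ 3  1  2]
Echelon form has 2 nonzero rows (pivots: Q,D)
Repeat: Q,D; free: ν
RREF:
  r0: [   1    0    1]
  r1: [   0    1   -1]
Fix exponent of ν at 1; solve each RREF row for its pivot's exponent:
  r0: exp(Q) + (1)·1 = 0 ⇒ exp(Q) = -1
  r1: exp(D) + (-1)·1 = 0 ⇒ exp(D) = 1
Π_1 = Q^-1 · D · ν

["-1", "1", "1"]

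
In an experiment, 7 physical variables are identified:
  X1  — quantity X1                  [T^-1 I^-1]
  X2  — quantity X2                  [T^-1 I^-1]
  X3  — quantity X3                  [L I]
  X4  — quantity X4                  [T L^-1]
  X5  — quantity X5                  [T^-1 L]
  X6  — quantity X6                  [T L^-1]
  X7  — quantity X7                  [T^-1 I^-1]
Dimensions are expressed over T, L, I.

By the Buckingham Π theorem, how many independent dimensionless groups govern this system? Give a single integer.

5

Dimensional matrix (T×L×I by X1×X2×X3×X4×X5×X6×X7):
  T: [-1 -1  0  1 -1  1 -1]
  L: [ 0  0  1 -1  1 -1  0]
  I: [-1 -1  1  0  0  0 -1]
Row reduction gives pivot columns X1,X3; rank = 2
Π count = n − r = 7 − 2 = 5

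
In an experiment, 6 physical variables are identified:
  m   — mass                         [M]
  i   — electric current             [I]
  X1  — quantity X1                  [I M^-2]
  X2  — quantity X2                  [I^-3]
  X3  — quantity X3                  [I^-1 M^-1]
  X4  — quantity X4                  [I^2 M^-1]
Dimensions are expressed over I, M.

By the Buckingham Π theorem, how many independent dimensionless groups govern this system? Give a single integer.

Exponent matrix [I,M] × [m,i,X1,X2,X3,X4]:
  I: [ 0  1  1 -3 -1  2]
  M: [ 1  0 -2  0 -1 -1]
Echelon form has 2 nonzero rows (pivots: m,i)
Π count = n − r = 6 − 2 = 4

4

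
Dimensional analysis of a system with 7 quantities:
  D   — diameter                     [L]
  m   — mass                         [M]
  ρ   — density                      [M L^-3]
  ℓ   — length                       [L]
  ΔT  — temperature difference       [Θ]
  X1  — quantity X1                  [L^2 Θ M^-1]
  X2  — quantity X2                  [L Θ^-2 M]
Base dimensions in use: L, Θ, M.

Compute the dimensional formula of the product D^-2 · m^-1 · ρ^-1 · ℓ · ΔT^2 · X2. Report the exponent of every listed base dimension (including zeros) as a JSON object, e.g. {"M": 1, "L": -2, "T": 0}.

{"L": 3, "Θ": 0, "M": -1}

Exponent matrix [L,Θ,M] × [D,m,ρ,ℓ,ΔT,X1,X2]:
  L: [ 1  0 -3  1  0  2  1]
  Θ: [ 0  0  0  0  1  1 -2]
  M: [ 0  1  1  0  0 -1  1]
  [L]: (-2)·1+(-1)·0+(-1)·-3+(1)·1+(2)·0+(1)·1 = 3
  [Θ]: (-2)·0+(-1)·0+(-1)·0+(1)·0+(2)·1+(1)·-2 = 0
  [M]: (-2)·0+(-1)·1+(-1)·1+(1)·0+(2)·0+(1)·1 = -1
⇒ L^3 M^-1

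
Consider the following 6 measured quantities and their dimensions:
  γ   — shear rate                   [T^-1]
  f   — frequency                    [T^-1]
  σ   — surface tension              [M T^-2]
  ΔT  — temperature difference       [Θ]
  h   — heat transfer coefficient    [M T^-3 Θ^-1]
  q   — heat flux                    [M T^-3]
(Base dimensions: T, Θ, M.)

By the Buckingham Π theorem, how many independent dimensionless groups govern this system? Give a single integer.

3

Write exponents as rows T,Θ,M / cols γ,f,σ,ΔT,h,q:
  T: [-1 -1 -2  0 -3 -3]
  Θ: [ 0  0  0  1 -1  0]
  M: [ 0  0  1  0  1  1]
Row reduction gives pivot columns γ,σ,ΔT; rank = 3
n=6, r=3 ⇒ 3 dimensionless groups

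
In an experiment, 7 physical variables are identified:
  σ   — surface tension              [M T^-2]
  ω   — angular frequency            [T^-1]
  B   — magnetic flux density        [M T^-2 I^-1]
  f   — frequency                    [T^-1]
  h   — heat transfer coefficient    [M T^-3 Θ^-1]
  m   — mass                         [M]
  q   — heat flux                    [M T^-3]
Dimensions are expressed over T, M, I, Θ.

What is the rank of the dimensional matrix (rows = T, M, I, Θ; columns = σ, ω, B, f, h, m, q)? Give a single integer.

4

Write exponents as rows T,M,I,Θ / cols σ,ω,B,f,h,m,q:
  T: [-2 -1 -2 -1 -3  0 -3]
  M: [ 1  0  1  0  1  1  1]
  I: [ 0  0 -1  0  0  0  0]
  Θ: [ 0  0  0  0 -1  0  0]
Row reduction gives pivot columns σ,ω,B,h; rank = 4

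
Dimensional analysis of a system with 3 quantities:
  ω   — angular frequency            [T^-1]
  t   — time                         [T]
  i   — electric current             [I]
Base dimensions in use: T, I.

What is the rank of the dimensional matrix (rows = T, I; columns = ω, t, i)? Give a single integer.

2

Dimensional matrix (T×I by ω×t×i):
  T: [-1  1  0]
  I: [ 0  0  1]
Row reduction gives pivot columns ω,i; rank = 2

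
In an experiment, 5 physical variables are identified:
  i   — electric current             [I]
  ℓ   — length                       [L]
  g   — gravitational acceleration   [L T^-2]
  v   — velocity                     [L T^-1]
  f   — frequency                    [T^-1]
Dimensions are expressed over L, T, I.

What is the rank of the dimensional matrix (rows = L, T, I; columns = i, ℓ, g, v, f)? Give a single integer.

Write exponents as rows L,T,I / cols i,ℓ,g,v,f:
  L: [ 0  1  1  1  0]
  T: [ 0  0 -2 -1 -1]
  I: [ 1  0  0  0  0]
Row reduction gives pivot columns i,ℓ,g; rank = 3

3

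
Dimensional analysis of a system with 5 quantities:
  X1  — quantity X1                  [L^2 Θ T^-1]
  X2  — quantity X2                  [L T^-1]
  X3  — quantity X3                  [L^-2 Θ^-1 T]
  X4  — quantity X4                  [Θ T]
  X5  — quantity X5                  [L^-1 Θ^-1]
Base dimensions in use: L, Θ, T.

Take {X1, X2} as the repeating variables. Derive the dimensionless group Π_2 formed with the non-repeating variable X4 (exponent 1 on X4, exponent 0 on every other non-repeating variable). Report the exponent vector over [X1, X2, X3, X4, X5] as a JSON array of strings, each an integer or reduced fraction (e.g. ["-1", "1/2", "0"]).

["-1", "2", "0", "1", "0"]

Exponent matrix [L,Θ,T] × [X1,X2,X3,X4,X5]:
  L: [ 2  1 -2  0 -1]
  Θ: [ 1  0 -1  1 -1]
  T: [-1 -1  1  1  0]
Echelon form has 2 nonzero rows (pivots: X1,X2)
Pivot set = {X1,X2}, free = {X3,X4,X5}
RREF:
  r0: [   1    0   -1    1   -1]
  r1: [   0    1    0   -2    1]
  r2: [   0    0    0    0    0]
Fix exponent of X4 at 1, X3 at 0, X5 at 0; solve each RREF row for its pivot's exponent:
  r0: exp(X1) + (1)·1 = 0 ⇒ exp(X1) = -1
  r1: exp(X2) + (-2)·1 = 0 ⇒ exp(X2) = 2
Π_2 = X1^-1 · X2^2 · X4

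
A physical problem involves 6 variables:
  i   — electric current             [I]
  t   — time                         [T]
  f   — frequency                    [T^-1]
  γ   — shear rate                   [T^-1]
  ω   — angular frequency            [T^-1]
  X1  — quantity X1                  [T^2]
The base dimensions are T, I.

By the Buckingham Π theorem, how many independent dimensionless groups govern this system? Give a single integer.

Write exponents as rows T,I / cols i,t,f,γ,ω,X1:
  T: [ 0  1 -1 -1 -1  2]
  I: [ 1  0  0  0  0  0]
Echelon form has 2 nonzero rows (pivots: i,t)
Π count = n − r = 6 − 2 = 4

4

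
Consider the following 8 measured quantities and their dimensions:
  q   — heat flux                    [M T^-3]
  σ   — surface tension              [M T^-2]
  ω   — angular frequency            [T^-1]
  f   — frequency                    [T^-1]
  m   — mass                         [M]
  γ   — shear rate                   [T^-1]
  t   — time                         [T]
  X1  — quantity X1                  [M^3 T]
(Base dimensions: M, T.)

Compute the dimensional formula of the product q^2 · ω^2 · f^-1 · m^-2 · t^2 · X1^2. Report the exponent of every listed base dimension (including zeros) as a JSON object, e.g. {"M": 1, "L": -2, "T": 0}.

{"M": 6, "T": -3}

Exponent matrix [M,T] × [q,σ,ω,f,m,γ,t,X1]:
  M: [ 1  1  0  0  1  0  0  3]
  T: [-3 -2 -1 -1  0 -1  1  1]
  [M]: (2)·1+(2)·0+(-1)·0+(-2)·1+(2)·0+(2)·3 = 6
  [T]: (2)·-3+(2)·-1+(-1)·-1+(-2)·0+(2)·1+(2)·1 = -3
⇒ M^6 T^-3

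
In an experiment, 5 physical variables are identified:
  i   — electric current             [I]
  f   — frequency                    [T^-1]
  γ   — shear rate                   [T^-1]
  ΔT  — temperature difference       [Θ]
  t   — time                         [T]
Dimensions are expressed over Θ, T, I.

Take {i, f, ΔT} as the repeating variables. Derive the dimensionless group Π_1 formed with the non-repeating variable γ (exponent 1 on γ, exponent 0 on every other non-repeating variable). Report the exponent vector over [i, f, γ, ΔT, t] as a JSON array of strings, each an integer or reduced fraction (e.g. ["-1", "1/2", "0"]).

Dimensional matrix (Θ×T×I by i×f×γ×ΔT×t):
  Θ: [ 0  0  0  1  0]
  T: [ 0 -1 -1  0  1]
  I: [ 1  0  0  0  0]
Echelon form has 3 nonzero rows (pivots: i,f,ΔT)
Repeat: i,f,ΔT; free: γ,t
RREF:
  r0: [   1    0    0    0    0]
  r1: [   0    1    1    0   -1]
  r2: [   0    0    0    1    0]
Fix exponent of γ at 1, t at 0; solve each RREF row for its pivot's exponent:
  r0: exp(i) + (0)·1 = 0 ⇒ exp(i) = 0
  r1: exp(f) + (1)·1 = 0 ⇒ exp(f) = -1
  r2: exp(ΔT) + (0)·1 = 0 ⇒ exp(ΔT) = 0
Π_1 = f^-1 · γ

["0", "-1", "1", "0", "0"]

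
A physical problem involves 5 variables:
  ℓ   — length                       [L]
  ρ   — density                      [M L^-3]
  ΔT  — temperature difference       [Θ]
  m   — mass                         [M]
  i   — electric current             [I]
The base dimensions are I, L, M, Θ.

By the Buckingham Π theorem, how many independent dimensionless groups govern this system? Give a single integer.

1

Write exponents as rows I,L,M,Θ / cols ℓ,ρ,ΔT,m,i:
  I: [ 0  0  0  0  1]
  L: [ 1 -3  0  0  0]
  M: [ 0  1  0  1  0]
  Θ: [ 0  0  1  0  0]
Echelon form has 4 nonzero rows (pivots: ℓ,ρ,ΔT,i)
Π count = n − r = 5 − 4 = 1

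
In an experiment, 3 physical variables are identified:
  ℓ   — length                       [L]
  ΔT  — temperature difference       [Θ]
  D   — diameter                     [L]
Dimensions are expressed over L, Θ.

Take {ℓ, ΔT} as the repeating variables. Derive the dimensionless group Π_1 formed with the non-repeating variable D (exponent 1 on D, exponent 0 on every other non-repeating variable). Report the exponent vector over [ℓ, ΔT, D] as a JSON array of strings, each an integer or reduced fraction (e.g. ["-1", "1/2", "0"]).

Exponent matrix [L,Θ] × [ℓ,ΔT,D]:
  L: [ 1  0  1]
  Θ: [ 0  1  0]
RREF → pivots at {ℓ,ΔT} ⇒ r = 2
Pivot set = {ℓ,ΔT}, free = {D}
RREF:
  r0: [   1    0    1]
  r1: [   0    1    0]
Fix exponent of D at 1; solve each RREF row for its pivot's exponent:
  r0: exp(ℓ) + (1)·1 = 0 ⇒ exp(ℓ) = -1
  r1: exp(ΔT) + (0)·1 = 0 ⇒ exp(ΔT) = 0
Π_1 = ℓ^-1 · D

["-1", "0", "1"]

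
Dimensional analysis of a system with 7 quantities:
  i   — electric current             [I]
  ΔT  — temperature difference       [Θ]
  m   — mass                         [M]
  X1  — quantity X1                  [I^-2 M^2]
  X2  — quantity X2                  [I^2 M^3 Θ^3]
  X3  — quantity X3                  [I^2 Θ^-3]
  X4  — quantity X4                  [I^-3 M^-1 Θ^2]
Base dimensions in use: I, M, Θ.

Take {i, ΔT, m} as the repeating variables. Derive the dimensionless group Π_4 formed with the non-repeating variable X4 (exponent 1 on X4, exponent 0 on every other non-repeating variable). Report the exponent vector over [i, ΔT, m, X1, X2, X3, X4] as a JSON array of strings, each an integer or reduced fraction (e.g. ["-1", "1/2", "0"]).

["3", "-2", "1", "0", "0", "0", "1"]

Dimensional matrix (I×M×Θ by i×ΔT×m×X1×X2×X3×X4):
  I: [ 1  0  0 -2  2  2 -3]
  M: [ 0  0  1  2  3  0 -1]
  Θ: [ 0  1  0  0  3 -3  2]
Row reduction gives pivot columns i,ΔT,m; rank = 3
Pivot set = {i,ΔT,m}, free = {X1,X2,X3,X4}
RREF:
  r0: [   1    0    0   -2    2    2   -3]
  r1: [   0    1    0    0    3   -3    2]
  r2: [   0    0    1    2    3    0   -1]
Fix exponent of X4 at 1, X1 at 0, X2 at 0, X3 at 0; solve each RREF row for its pivot's exponent:
  r0: exp(i) + (-3)·1 = 0 ⇒ exp(i) = 3
  r1: exp(ΔT) + (2)·1 = 0 ⇒ exp(ΔT) = -2
  r2: exp(m) + (-1)·1 = 0 ⇒ exp(m) = 1
Π_4 = i^3 · ΔT^-2 · m · X4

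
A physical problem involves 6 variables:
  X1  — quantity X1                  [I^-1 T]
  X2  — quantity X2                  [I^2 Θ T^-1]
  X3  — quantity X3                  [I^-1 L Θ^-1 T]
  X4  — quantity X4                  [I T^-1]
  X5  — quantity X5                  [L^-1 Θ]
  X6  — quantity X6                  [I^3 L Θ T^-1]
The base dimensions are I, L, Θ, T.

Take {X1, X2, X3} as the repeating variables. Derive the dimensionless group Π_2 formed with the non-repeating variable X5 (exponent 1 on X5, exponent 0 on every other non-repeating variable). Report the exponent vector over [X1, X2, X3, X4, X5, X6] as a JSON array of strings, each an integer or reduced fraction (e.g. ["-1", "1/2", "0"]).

["-1", "0", "1", "0", "1", "0"]

Write exponents as rows I,L,Θ,T / cols X1,X2,X3,X4,X5,X6:
  I: [-1  2 -1  1  0  3]
  L: [ 0  0  1  0 -1  1]
  Θ: [ 0  1 -1  0  1  1]
  T: [ 1 -1  1 -1  0 -1]
RREF → pivots at {X1,X2,X3} ⇒ r = 3
Repeat: X1,X2,X3; free: X4,X5,X6
RREF:
  r0: [   1    0    0   -1    1    0]
  r1: [   0    1    0    0    0    2]
  r2: [   0    0    1    0   -1    1]
  r3: [   0    0    0    0    0    0]
Fix exponent of X5 at 1, X4 at 0, X6 at 0; solve each RREF row for its pivot's exponent:
  r0: exp(X1) + (1)·1 = 0 ⇒ exp(X1) = -1
  r1: exp(X2) + (0)·1 = 0 ⇒ exp(X2) = 0
  r2: exp(X3) + (-1)·1 = 0 ⇒ exp(X3) = 1
Π_2 = X1^-1 · X3 · X5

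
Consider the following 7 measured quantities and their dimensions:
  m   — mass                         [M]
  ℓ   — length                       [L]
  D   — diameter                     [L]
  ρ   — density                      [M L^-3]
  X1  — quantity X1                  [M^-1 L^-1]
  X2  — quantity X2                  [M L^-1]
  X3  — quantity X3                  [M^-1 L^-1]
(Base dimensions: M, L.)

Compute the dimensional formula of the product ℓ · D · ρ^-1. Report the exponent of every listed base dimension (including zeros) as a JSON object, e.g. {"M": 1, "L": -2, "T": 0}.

{"M": -1, "L": 5}

Exponent matrix [M,L] × [m,ℓ,D,ρ,X1,X2,X3]:
  M: [ 1  0  0  1 -1  1 -1]
  L: [ 0  1  1 -3 -1 -1 -1]
  [M]: (1)·0+(1)·0+(-1)·1 = -1
  [L]: (1)·1+(1)·1+(-1)·-3 = 5
⇒ M^-1 L^5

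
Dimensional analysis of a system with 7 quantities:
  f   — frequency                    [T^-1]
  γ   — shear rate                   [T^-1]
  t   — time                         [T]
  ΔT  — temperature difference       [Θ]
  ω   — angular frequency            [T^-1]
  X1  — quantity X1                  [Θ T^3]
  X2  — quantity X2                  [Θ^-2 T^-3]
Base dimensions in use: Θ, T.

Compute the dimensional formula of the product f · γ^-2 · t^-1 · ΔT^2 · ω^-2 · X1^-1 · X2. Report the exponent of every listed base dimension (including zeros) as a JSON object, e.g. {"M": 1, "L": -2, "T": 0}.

{"Θ": -1, "T": -4}

Dimensional matrix (Θ×T by f×γ×t×ΔT×ω×X1×X2):
  Θ: [ 0  0  0  1  0  1 -2]
  T: [-1 -1  1  0 -1  3 -3]
  [Θ]: (1)·0+(-2)·0+(-1)·0+(2)·1+(-2)·0+(-1)·1+(1)·-2 = -1
  [T]: (1)·-1+(-2)·-1+(-1)·1+(2)·0+(-2)·-1+(-1)·3+(1)·-3 = -4
⇒ Θ^-1 T^-4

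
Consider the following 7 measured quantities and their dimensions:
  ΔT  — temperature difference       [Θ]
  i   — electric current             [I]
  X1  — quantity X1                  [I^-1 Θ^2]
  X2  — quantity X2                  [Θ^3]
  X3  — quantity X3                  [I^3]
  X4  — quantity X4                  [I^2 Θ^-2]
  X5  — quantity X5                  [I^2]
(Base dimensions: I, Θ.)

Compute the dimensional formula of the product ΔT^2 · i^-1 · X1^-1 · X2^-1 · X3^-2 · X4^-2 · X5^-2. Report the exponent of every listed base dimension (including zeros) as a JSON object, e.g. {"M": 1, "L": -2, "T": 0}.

Write exponents as rows I,Θ / cols ΔT,i,X1,X2,X3,X4,X5:
  I: [ 0  1 -1  0  3  2  2]
  Θ: [ 1  0  2  3  0 -2  0]
  [I]: (2)·0+(-1)·1+(-1)·-1+(-1)·0+(-2)·3+(-2)·2+(-2)·2 = -14
  [Θ]: (2)·1+(-1)·0+(-1)·2+(-1)·3+(-2)·0+(-2)·-2+(-2)·0 = 1
⇒ I^-14 Θ

{"I": -14, "Θ": 1}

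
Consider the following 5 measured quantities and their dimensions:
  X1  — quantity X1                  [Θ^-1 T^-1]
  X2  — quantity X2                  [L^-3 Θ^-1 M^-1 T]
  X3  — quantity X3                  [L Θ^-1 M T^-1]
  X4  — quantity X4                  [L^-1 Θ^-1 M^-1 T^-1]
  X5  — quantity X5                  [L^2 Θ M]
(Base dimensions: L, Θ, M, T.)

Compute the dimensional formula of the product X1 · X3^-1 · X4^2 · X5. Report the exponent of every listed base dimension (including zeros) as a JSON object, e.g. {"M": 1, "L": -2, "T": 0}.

Dimensional matrix (L×Θ×M×T by X1×X2×X3×X4×X5):
  L: [ 0 -3  1 -1  2]
  Θ: [-1 -1 -1 -1  1]
  M: [ 0 -1  1 -1  1]
  T: [-1  1 -1 -1  0]
  [L]: (1)·0+(-1)·1+(2)·-1+(1)·2 = -1
  [Θ]: (1)·-1+(-1)·-1+(2)·-1+(1)·1 = -1
  [M]: (1)·0+(-1)·1+(2)·-1+(1)·1 = -2
  [T]: (1)·-1+(-1)·-1+(2)·-1+(1)·0 = -2
⇒ L^-1 Θ^-1 M^-2 T^-2

{"L": -1, "Θ": -1, "M": -2, "T": -2}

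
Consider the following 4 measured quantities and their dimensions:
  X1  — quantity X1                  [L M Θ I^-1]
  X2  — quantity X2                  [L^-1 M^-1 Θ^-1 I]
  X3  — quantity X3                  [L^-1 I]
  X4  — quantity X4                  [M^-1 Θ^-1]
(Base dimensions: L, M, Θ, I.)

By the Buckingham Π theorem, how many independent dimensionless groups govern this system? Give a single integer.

Dimensional matrix (L×M×Θ×I by X1×X2×X3×X4):
  L: [ 1 -1 -1  0]
  M: [ 1 -1  0 -1]
  Θ: [ 1 -1  0 -1]
  I: [-1  1  1  0]
Row reduction gives pivot columns X1,X3; rank = 2
Π count = n − r = 4 − 2 = 2

2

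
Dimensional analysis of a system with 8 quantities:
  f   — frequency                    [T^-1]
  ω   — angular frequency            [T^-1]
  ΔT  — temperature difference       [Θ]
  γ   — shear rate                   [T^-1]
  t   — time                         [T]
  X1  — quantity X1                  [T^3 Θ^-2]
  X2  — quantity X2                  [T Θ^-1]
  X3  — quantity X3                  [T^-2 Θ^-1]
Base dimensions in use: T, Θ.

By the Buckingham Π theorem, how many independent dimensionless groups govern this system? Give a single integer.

Exponent matrix [T,Θ] × [f,ω,ΔT,γ,t,X1,X2,X3]:
  T: [-1 -1  0 -1  1  3  1 -2]
  Θ: [ 0  0  1  0  0 -2 -1 -1]
RREF → pivots at {f,ΔT} ⇒ r = 2
Π count = n − r = 8 − 2 = 6

6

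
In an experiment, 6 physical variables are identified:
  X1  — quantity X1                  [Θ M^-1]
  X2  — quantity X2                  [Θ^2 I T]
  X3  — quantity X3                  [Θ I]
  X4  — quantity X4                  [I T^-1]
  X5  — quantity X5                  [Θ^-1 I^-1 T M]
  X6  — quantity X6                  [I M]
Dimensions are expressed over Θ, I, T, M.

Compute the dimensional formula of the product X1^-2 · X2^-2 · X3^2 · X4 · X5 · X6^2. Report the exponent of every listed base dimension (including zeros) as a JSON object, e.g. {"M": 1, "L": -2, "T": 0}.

{"Θ": -5, "I": 2, "T": -2, "M": 5}

Dimensional matrix (Θ×I×T×M by X1×X2×X3×X4×X5×X6):
  Θ: [ 1  2  1  0 -1  0]
  I: [ 0  1  1  1 -1  1]
  T: [ 0  1  0 -1  1  0]
  M: [-1  0  0  0  1  1]
  [Θ]: (-2)·1+(-2)·2+(2)·1+(1)·0+(1)·-1+(2)·0 = -5
  [I]: (-2)·0+(-2)·1+(2)·1+(1)·1+(1)·-1+(2)·1 = 2
  [T]: (-2)·0+(-2)·1+(2)·0+(1)·-1+(1)·1+(2)·0 = -2
  [M]: (-2)·-1+(-2)·0+(2)·0+(1)·0+(1)·1+(2)·1 = 5
⇒ Θ^-5 I^2 T^-2 M^5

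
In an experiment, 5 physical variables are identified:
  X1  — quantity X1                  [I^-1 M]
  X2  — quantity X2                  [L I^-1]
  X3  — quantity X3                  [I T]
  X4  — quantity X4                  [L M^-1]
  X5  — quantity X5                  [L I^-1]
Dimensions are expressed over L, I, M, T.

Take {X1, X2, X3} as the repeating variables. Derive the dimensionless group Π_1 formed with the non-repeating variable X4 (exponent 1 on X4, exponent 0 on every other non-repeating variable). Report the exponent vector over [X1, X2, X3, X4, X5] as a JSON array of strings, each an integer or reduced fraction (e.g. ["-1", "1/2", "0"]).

Write exponents as rows L,I,M,T / cols X1,X2,X3,X4,X5:
  L: [ 0  1  0  1  1]
  I: [-1 -1  1  0 -1]
  M: [ 1  0  0 -1  0]
  T: [ 0  0  1  0  0]
RREF → pivots at {X1,X2,X3} ⇒ r = 3
Repeat: X1,X2,X3; free: X4,X5
RREF:
  r0: [   1    0    0   -1    0]
  r1: [   0    1    0    1    1]
  r2: [   0    0    1    0    0]
  r3: [   0    0    0    0    0]
Fix exponent of X4 at 1, X5 at 0; solve each RREF row for its pivot's exponent:
  r0: exp(X1) + (-1)·1 = 0 ⇒ exp(X1) = 1
  r1: exp(X2) + (1)·1 = 0 ⇒ exp(X2) = -1
  r2: exp(X3) + (0)·1 = 0 ⇒ exp(X3) = 0
Π_1 = X1 · X2^-1 · X4

["1", "-1", "0", "1", "0"]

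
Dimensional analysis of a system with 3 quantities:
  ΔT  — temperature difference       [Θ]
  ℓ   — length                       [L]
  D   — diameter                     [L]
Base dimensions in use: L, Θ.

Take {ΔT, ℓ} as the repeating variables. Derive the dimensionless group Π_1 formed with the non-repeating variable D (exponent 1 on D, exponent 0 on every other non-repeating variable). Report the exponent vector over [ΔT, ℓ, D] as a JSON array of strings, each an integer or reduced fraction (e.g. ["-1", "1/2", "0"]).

Dimensional matrix (L×Θ by ΔT×ℓ×D):
  L: [ 0  1  1]
  Θ: [ 1  0  0]
RREF → pivots at {ΔT,ℓ} ⇒ r = 2
Repeat: ΔT,ℓ; free: D
RREF:
  r0: [   1    0    0]
  r1: [   0    1    1]
Fix exponent of D at 1; solve each RREF row for its pivot's exponent:
  r0: exp(ΔT) + (0)·1 = 0 ⇒ exp(ΔT) = 0
  r1: exp(ℓ) + (1)·1 = 0 ⇒ exp(ℓ) = -1
Π_1 = ℓ^-1 · D

["0", "-1", "1"]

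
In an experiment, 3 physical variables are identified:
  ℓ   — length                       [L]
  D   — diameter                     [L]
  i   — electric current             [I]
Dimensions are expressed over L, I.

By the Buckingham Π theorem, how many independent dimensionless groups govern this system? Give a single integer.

1

Exponent matrix [L,I] × [ℓ,D,i]:
  L: [ 1  1  0]
  I: [ 0  0  1]
RREF → pivots at {ℓ,i} ⇒ r = 2
3 vars − rank 2 = 1 Π group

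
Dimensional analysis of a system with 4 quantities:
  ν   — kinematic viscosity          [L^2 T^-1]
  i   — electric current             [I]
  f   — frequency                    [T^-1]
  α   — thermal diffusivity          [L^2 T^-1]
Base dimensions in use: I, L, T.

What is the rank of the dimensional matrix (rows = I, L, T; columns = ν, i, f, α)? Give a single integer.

3

Dimensional matrix (I×L×T by ν×i×f×α):
  I: [ 0  1  0  0]
  L: [ 2  0  0  2]
  T: [-1  0 -1 -1]
Echelon form has 3 nonzero rows (pivots: ν,i,f)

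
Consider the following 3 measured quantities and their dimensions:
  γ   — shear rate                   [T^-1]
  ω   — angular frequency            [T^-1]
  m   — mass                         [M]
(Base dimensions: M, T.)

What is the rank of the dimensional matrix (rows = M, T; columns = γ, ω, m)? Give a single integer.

Dimensional matrix (M×T by γ×ω×m):
  M: [ 0  0  1]
  T: [-1 -1  0]
Echelon form has 2 nonzero rows (pivots: γ,m)

2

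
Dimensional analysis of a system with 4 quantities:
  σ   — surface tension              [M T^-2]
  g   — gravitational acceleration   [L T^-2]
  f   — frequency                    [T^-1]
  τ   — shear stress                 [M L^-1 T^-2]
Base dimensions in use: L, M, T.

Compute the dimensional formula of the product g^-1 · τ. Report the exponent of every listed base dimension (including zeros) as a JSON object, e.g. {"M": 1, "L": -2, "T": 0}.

{"L": -2, "M": 1, "T": 0}

Exponent matrix [L,M,T] × [σ,g,f,τ]:
  L: [ 0  1  0 -1]
  M: [ 1  0  0  1]
  T: [-2 -2 -1 -2]
  [L]: (-1)·1+(1)·-1 = -2
  [M]: (-1)·0+(1)·1 = 1
  [T]: (-1)·-2+(1)·-2 = 0
⇒ L^-2 M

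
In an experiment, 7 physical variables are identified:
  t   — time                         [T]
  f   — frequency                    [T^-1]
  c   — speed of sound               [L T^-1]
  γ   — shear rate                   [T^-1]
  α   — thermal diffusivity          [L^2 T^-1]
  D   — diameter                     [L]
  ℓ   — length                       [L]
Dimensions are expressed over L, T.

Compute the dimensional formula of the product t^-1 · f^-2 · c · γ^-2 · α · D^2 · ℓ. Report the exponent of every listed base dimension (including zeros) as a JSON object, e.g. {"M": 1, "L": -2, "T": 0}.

{"L": 6, "T": 1}

Dimensional matrix (L×T by t×f×c×γ×α×D×ℓ):
  L: [ 0  0  1  0  2  1  1]
  T: [ 1 -1 -1 -1 -1  0  0]
  [L]: (-1)·0+(-2)·0+(1)·1+(-2)·0+(1)·2+(2)·1+(1)·1 = 6
  [T]: (-1)·1+(-2)·-1+(1)·-1+(-2)·-1+(1)·-1+(2)·0+(1)·0 = 1
⇒ L^6 T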